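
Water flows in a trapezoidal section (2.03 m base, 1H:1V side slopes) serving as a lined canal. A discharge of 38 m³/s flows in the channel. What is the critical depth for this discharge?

At critical depth, Q² T / (g A³) = 1, i.e. A³/T = Q²/g = 38²/9.81 = 147.2.
Try y = 1.72 m: A³/T = 49.06 — short.
Try y = 2.49 m: A³/T = 203.4 — over.
Try y = 2.29 m: A³/T = 146.5 — close enough.

y_c = 2.29 m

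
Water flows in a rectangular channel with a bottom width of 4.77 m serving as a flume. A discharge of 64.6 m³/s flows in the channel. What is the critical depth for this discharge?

y_c = 2.65 m

For a rectangular channel, critical depth y_c = (q²/g)^(1/3) where q = Q/b = 64.6/4.77 = 13.54 m²/s.
So y_c = (13.54²/9.81)^(1/3) = 2.65 m.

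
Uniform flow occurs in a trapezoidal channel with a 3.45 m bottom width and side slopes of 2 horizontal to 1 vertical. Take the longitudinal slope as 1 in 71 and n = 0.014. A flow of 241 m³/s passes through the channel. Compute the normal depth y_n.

Manning's equation rearranged: A R^(2/3) = nQ / (1·√S) = 0.014 × 241 / (√0.01408) = 28.43.
Trying y = 3.26 m: A R^(2/3) = 48.14 — too large.
Trying y = 2.56 m: A R^(2/3) = 28.4 — ≈ 28.43.

y_n = 2.56 m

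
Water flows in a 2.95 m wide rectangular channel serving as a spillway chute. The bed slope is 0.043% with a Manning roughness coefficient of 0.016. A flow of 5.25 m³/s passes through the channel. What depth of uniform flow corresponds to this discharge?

y_n = 1.63 m

Manning's equation rearranged: A R^(2/3) = nQ / (1·√S) = 0.016 × 5.25 / (√0.00043) = 4.051.
Try y = 1.97 m: A R^(2/3) = 5.188 — over.
Try y = 1.45 m: A R^(2/3) = 3.472 — short.
Try y = 1.63 m: A R^(2/3) = 4.055 — matches.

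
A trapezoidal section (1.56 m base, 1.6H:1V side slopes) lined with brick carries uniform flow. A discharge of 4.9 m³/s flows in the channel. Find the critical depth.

y_c = 0.768 m

At critical depth, Q² T / (g A³) = 1, i.e. A³/T = Q²/g = 4.9²/9.81 = 2.448.
Trying y = 0.909 m: A³/T = 4.604 — over.
Trying y = 0.768 m: A³/T = 2.446 — close enough.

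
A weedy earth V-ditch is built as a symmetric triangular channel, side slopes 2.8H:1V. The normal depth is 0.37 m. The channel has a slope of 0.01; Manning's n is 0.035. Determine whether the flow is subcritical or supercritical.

subcritical

For a triangular section with side slope z = 2.8: A = zy² = 2.8×0.37² = 0.3833 m²; P = 2y√(1+z²) = 2×0.37×2.973 = 2.2 m.
Hydraulic radius R = A/P = 0.3833/2.2 = 0.1742 m.
V = (1/n) R^(2/3) √S = (1/0.035) × 0.1742^(2/3) × √0.01 = 0.8913 m/s. Hydraulic depth D_h = A/T = 0.3833/2.072 = 0.185 m.
Froude number Fr = V/√(g·D_h) = 0.8913/√(9.81×0.185) = 0.662, which is less than 1, so the flow is subcritical.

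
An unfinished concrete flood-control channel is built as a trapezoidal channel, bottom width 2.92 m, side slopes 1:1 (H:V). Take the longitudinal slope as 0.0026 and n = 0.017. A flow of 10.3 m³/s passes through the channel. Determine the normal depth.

y_n = 1.07 m

Manning's equation rearranged: A R^(2/3) = nQ / (1·√S) = 0.017 × 10.3 / (√0.0026) = 3.434.
At y = 0.95 m: A R^(2/3) = 2.775 — too small.
At y = 1.33 m: A R^(2/3) = 5.056 — too large.
At y = 1.07 m: A R^(2/3) = 3.423 — matches.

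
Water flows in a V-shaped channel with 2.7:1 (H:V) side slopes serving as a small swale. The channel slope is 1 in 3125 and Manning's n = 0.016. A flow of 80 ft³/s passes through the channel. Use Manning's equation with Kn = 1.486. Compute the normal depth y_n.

y_n = 3.56 ft

Manning's equation rearranged: A R^(2/3) = nQ / (1.486·√S) = 0.016 × 80 / (1.486 × √0.00032) = 48.15.
Try y = 4.08 ft: A R^(2/3) = 69.26 — too large.
Try y = 3.11 ft: A R^(2/3) = 33.58 — too small.
Try y = 3.56 ft: A R^(2/3) = 48.15 — close enough.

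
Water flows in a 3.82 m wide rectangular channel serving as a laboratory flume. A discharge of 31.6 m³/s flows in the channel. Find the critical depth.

For a rectangular channel, critical depth y_c = (q²/g)^(1/3) where q = Q/b = 31.6/3.82 = 8.272 m²/s.
So y_c = (8.272²/9.81)^(1/3) = 1.91 m.

y_c = 1.91 m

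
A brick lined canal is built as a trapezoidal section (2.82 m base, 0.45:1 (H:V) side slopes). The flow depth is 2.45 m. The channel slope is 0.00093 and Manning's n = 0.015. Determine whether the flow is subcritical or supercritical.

With bottom width b = 2.82 m and side slope z = 0.45: A = (b + zy)y = (2.82 + 0.45×2.45)×2.45 = 9.61 m²; P = b + 2y√(1+z²) = 2.82 + 2×2.45×1.097 = 8.193 m.
Hydraulic radius R = A/P = 9.61/8.193 = 1.173 m.
V = (1/n) R^(2/3) √S = (1/0.015) × 1.173^(2/3) × √0.00093 = 2.261 m/s. Hydraulic depth D_h = A/T = 9.61/5.025 = 1.912 m.
Froude number Fr = V/√(g·D_h) = 2.261/√(9.81×1.912) = 0.522, which is less than 1, so the flow is subcritical.

subcritical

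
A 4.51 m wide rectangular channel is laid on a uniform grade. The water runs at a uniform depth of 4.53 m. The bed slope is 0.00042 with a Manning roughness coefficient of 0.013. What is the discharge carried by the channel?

Flow area A = b·y = 4.51 × 4.53 = 20.43 m². Wetted perimeter P = b + 2y = 4.51 + 2×4.53 = 13.57 m.
Hydraulic radius R = A/P = 20.43/13.57 = 1.506 m.
Manning's equation: Q = (1/n) A R^(2/3) S^(1/2) = (1/0.013) × 20.43 × 1.506^(2/3) × 0.00042^(1/2) = 42.3 m³/s.

Q = 42.3 m³/s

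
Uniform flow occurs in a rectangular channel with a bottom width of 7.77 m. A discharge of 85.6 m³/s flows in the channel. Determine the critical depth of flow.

y_c = 2.31 m

For a rectangular channel, critical depth y_c = (q²/g)^(1/3) where q = Q/b = 85.6/7.77 = 11.02 m²/s.
So y_c = (11.02²/9.81)^(1/3) = 2.31 m.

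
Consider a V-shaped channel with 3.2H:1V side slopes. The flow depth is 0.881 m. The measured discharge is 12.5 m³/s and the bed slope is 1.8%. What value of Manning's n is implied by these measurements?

n = 0.015

For a triangular section with side slope z = 3.2: A = zy² = 3.2×0.881² = 2.484 m²; P = 2y√(1+z²) = 2×0.881×3.353 = 5.907 m.
Hydraulic radius R = A/P = 2.484/5.907 = 0.4204 m.
Rearranging Manning's equation: n = (1/Q) A R^(2/3) S^(1/2) = (1/12.5) × 2.484 × 0.4204^(2/3) × √0.018 = 0.015.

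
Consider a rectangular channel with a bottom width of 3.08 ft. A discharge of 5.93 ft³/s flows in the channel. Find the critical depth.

y_c = 0.486 ft

For a rectangular channel, critical depth y_c = (q²/g)^(1/3) where q = Q/b = 5.93/3.08 = 1.925 ft²/s.
So y_c = (1.925²/32.2)^(1/3) = 0.486 ft.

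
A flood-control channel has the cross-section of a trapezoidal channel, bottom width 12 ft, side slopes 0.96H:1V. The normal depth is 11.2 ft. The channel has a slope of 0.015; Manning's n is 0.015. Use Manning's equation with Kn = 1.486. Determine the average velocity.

With bottom width b = 12 ft and side slope z = 0.96: A = (b + zy)y = (12 + 0.96×11.2)×11.2 = 254.8 ft²; P = b + 2y√(1+z²) = 12 + 2×11.2×1.386 = 43.05 ft.
Hydraulic radius R = A/P = 254.8/43.05 = 5.919 ft.
From Manning's equation, V = (1.486/n) R^(2/3) S^(1/2) = (1.486/0.015) × 5.919^(2/3) × 0.015^(1/2) = 39.7 ft/s.

V = 39.7 ft/s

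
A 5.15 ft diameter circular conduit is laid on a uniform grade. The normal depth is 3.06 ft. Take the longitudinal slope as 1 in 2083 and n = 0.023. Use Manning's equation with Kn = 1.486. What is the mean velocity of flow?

V = 1.79 ft/s

For a circular section of diameter D = 5.15 ft at depth y = 3.06 ft, the central angle is θ = 2 arccos(1 − 2y/D) = 3.521 rad. Then A = (D²/8)(θ − sin θ) = 12.9 ft² and P = Dθ/2 = 9.065 ft.
Hydraulic radius R = A/P = 12.9/9.065 = 1.423 ft.
From Manning's equation, V = (1.486/n) R^(2/3) S^(1/2) = (1.486/0.023) × 1.423^(2/3) × 0.0004801^(1/2) = 1.79 ft/s.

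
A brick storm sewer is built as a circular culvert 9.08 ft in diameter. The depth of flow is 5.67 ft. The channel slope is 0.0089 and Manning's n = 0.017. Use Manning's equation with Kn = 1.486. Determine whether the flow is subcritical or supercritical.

For a circular section of diameter D = 9.08 ft at depth y = 5.67 ft, the central angle is θ = 2 arccos(1 − 2y/D) = 3.645 rad. Then A = (D²/8)(θ − sin θ) = 42.53 ft² and P = Dθ/2 = 16.55 ft.
Hydraulic radius R = A/P = 42.53/16.55 = 2.57 ft.
V = (1.486/n) R^(2/3) √S = (1.486/0.017) × 2.57^(2/3) × √0.0089 = 15.47 ft/s. Hydraulic depth D_h = A/T = 42.53/8.794 = 4.836 ft.
Froude number Fr = V/√(g·D_h) = 15.47/√(32.2×4.836) = 1.24, which is greater than 1, so the flow is supercritical.

supercritical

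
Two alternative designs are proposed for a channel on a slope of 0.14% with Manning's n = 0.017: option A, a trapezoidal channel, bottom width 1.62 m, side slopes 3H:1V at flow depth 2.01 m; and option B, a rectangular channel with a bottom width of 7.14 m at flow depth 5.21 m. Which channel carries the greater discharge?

Channel A: With bottom width b = 1.62 m and side slope z = 3: A = (b + zy)y = (1.62 + 3×2.01)×2.01 = 15.38 m²; P = b + 2y√(1+z²) = 1.62 + 2×2.01×3.162 = 14.33 m. Hydraulic radius R = A/P = 15.38/14.33 = 1.073 m. Q_A = (1/0.017)·15.38·1.073^(2/3)·√0.0014 = 35.47 m³/s.
Channel B: Flow area A = b·y = 7.14 × 5.21 = 37.2 m². Wetted perimeter P = b + 2y = 7.14 + 2×5.21 = 17.56 m. Hydraulic radius R = A/P = 37.2/17.56 = 2.118 m. Q_B = (1/0.017)·37.2·2.118^(2/3)·√0.0014 = 135 m³/s.
Q_A = 35.47 m³/s vs Q_B = 135 m³/s, so channel B carries more.

channel B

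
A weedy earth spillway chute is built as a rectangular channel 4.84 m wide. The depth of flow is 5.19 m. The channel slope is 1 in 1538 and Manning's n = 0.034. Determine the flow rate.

Q = 26.3 m³/s

Flow area A = b·y = 4.84 × 5.19 = 25.12 m². Wetted perimeter P = b + 2y = 4.84 + 2×5.19 = 15.22 m.
Hydraulic radius R = A/P = 25.12/15.22 = 1.65 m.
Manning's equation: Q = (1/n) A R^(2/3) S^(1/2) = (1/0.034) × 25.12 × 1.65^(2/3) × 0.0006502^(1/2) = 26.3 m³/s.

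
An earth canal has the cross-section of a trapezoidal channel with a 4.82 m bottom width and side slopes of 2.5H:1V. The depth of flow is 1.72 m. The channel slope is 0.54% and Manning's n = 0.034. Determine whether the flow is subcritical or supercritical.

subcritical

With bottom width b = 4.82 m and side slope z = 2.5: A = (b + zy)y = (4.82 + 2.5×1.72)×1.72 = 15.69 m²; P = b + 2y√(1+z²) = 4.82 + 2×1.72×2.693 = 14.08 m.
Hydraulic radius R = A/P = 15.69/14.08 = 1.114 m.
V = (1/n) R^(2/3) √S = (1/0.034) × 1.114^(2/3) × √0.0054 = 2.322 m/s. Hydraulic depth D_h = A/T = 15.69/13.42 = 1.169 m.
Froude number Fr = V/√(g·D_h) = 2.322/√(9.81×1.169) = 0.686, which is less than 1, so the flow is subcritical.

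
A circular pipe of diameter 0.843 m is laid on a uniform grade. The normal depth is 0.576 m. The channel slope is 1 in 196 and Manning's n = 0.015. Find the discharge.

For a circular section of diameter D = 0.843 m at depth y = 0.576 m, the central angle is θ = 2 arccos(1 − 2y/D) = 3.892 rad. Then A = (D²/8)(θ − sin θ) = 0.4063 m² and P = Dθ/2 = 1.641 m.
Hydraulic radius R = A/P = 0.4063/1.641 = 0.2477 m.
Manning's equation: Q = (1/n) A R^(2/3) S^(1/2) = (1/0.015) × 0.4063 × 0.2477^(2/3) × 0.005102^(1/2) = 0.763 m³/s.

Q = 0.763 m³/s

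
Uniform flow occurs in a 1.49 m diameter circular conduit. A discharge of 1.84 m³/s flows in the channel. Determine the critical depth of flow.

y_c = 0.697 m

At critical depth, Q² T / (g A³) = 1, i.e. A³/T = Q²/g = 1.84²/9.81 = 0.3451.
Trying y = 0.79 m: A³/T = 0.5564 — high.
Trying y = 0.53 m: A³/T = 0.1205 — low.
Trying y = 0.697 m: A³/T = 0.3448 — close enough.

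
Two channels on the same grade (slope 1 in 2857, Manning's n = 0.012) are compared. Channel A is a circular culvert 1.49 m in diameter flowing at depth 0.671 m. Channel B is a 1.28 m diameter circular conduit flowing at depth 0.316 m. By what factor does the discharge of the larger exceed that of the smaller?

4.68

Channel A: For a circular section of diameter D = 1.49 m at depth y = 0.671 m, the central angle is θ = 2 arccos(1 − 2y/D) = 2.943 rad. Then A = (D²/8)(θ − sin θ) = 0.7618 m² and P = Dθ/2 = 2.192 m. Hydraulic radius R = A/P = 0.7618/2.192 = 0.3475 m. Q_A = (1/0.012)·0.7618·0.3475^(2/3)·√0.00035 = 0.587 m³/s.
Channel B: For a circular section of diameter D = 1.28 m at depth y = 0.316 m, the central angle is θ = 2 arccos(1 − 2y/D) = 2.08 rad. Then A = (D²/8)(θ − sin θ) = 0.2471 m² and P = Dθ/2 = 1.331 m. Hydraulic radius R = A/P = 0.2471/1.331 = 0.1857 m. Q_B = (1/0.012)·0.2471·0.1857^(2/3)·√0.00035 = 0.1254 m³/s.
The larger discharge is 0.587 m³/s and the smaller is 0.1254 m³/s; the ratio is 4.68.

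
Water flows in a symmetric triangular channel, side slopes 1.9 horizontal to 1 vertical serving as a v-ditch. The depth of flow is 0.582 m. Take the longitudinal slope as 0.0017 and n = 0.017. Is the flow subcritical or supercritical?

subcritical

For a triangular section with side slope z = 1.9: A = zy² = 1.9×0.582² = 0.6436 m²; P = 2y√(1+z²) = 2×0.582×2.147 = 2.499 m.
Hydraulic radius R = A/P = 0.6436/2.499 = 0.2575 m.
V = (1/n) R^(2/3) √S = (1/0.017) × 0.2575^(2/3) × √0.0017 = 0.9817 m/s. Hydraulic depth D_h = A/T = 0.6436/2.212 = 0.291 m.
Froude number Fr = V/√(g·D_h) = 0.9817/√(9.81×0.291) = 0.581, which is less than 1, so the flow is subcritical.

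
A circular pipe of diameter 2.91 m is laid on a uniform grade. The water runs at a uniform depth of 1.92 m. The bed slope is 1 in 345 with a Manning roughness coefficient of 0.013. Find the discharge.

For a circular section of diameter D = 2.91 m at depth y = 1.92 m, the central angle is θ = 2 arccos(1 − 2y/D) = 3.792 rad. Then A = (D²/8)(θ − sin θ) = 4.655 m² and P = Dθ/2 = 5.518 m.
Hydraulic radius R = A/P = 4.655/5.518 = 0.8437 m.
Manning's equation: Q = (1/n) A R^(2/3) S^(1/2) = (1/0.013) × 4.655 × 0.8437^(2/3) × 0.002899^(1/2) = 17.2 m³/s.

Q = 17.2 m³/s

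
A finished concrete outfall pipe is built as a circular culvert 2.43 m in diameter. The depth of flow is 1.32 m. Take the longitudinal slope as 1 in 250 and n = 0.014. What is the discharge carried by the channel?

For a circular section of diameter D = 2.43 m at depth y = 1.32 m, the central angle is θ = 2 arccos(1 − 2y/D) = 3.315 rad. Then A = (D²/8)(θ − sin θ) = 2.574 m² and P = Dθ/2 = 4.027 m.
Hydraulic radius R = A/P = 2.574/4.027 = 0.6391 m.
Manning's equation: Q = (1/n) A R^(2/3) S^(1/2) = (1/0.014) × 2.574 × 0.6391^(2/3) × 0.004^(1/2) = 8.63 m³/s.

Q = 8.63 m³/s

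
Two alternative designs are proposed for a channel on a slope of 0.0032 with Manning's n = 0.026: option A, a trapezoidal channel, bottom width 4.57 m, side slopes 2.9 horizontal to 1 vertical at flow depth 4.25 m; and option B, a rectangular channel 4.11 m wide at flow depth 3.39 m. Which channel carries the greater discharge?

Channel A: With bottom width b = 4.57 m and side slope z = 2.9: A = (b + zy)y = (4.57 + 2.9×4.25)×4.25 = 71.8 m²; P = b + 2y√(1+z²) = 4.57 + 2×4.25×3.068 = 30.64 m. Hydraulic radius R = A/P = 71.8/30.64 = 2.343 m. Q_A = (1/0.026)·71.8·2.343^(2/3)·√0.0032 = 275.6 m³/s.
Channel B: Flow area A = b·y = 4.11 × 3.39 = 13.93 m². Wetted perimeter P = b + 2y = 4.11 + 2×3.39 = 10.89 m. Hydraulic radius R = A/P = 13.93/10.89 = 1.279 m. Q_B = (1/0.026)·13.93·1.279^(2/3)·√0.0032 = 35.73 m³/s.
Q_A = 275.6 m³/s vs Q_B = 35.73 m³/s, so channel A carries more.

channel A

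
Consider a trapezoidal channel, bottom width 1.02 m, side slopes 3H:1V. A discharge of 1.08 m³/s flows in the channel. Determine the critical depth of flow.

y_c = 0.348 m

At critical depth, Q² T / (g A³) = 1, i.e. A³/T = Q²/g = 1.08²/9.81 = 0.1189.
At y = 0.388 m: A³/T = 0.1817 — too large.
At y = 0.264 m: A³/T = 0.04204 — too small.
At y = 0.348 m: A³/T = 0.1192 — matches.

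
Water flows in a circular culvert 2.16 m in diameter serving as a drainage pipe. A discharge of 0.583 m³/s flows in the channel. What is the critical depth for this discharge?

y_c = 0.347 m

At critical depth, Q² T / (g A³) = 1, i.e. A³/T = Q²/g = 0.583²/9.81 = 0.03465.
At y = 0.438 m: A³/T = 0.08675 — over.
At y = 0.347 m: A³/T = 0.03477 — matches.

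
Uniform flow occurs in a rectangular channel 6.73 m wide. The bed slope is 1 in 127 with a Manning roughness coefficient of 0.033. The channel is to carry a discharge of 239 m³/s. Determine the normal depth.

Manning's equation rearranged: A R^(2/3) = nQ / (1·√S) = 0.033 × 239 / (√0.007874) = 88.88.
Trying y = 8.59 m: A R^(2/3) = 104.1 — high.
Trying y = 6.59 m: A R^(2/3) = 75.65 — low.
Trying y = 7.52 m: A R^(2/3) = 88.81 — ≈ 88.88.

y_n = 7.52 m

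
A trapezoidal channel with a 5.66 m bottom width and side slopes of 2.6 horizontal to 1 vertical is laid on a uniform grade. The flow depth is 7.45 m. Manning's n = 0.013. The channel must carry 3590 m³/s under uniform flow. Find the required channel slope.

S = 0.01

With bottom width b = 5.66 m and side slope z = 2.6: A = (b + zy)y = (5.66 + 2.6×7.45)×7.45 = 186.5 m²; P = b + 2y√(1+z²) = 5.66 + 2×7.45×2.786 = 47.17 m.
Hydraulic radius R = A/P = 186.5/47.17 = 3.954 m.
From Manning's equation, S = [nQ / (1 A R^(2/3))]² = [0.013 × 3590 / (1 × 186.5 × 3.954^(2/3))]² = 0.01.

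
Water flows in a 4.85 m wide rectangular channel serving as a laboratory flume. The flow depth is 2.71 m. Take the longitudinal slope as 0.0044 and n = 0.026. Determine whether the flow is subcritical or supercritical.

subcritical

Flow area A = b·y = 4.85 × 2.71 = 13.14 m². Wetted perimeter P = b + 2y = 4.85 + 2×2.71 = 10.27 m.
Hydraulic radius R = A/P = 13.14/10.27 = 1.28 m.
V = (1/n) R^(2/3) √S = (1/0.026) × 1.28^(2/3) × √0.0044 = 3.007 m/s. Hydraulic depth D_h = A/T = 13.14/4.85 = 2.71 m.
Froude number Fr = V/√(g·D_h) = 3.007/√(9.81×2.71) = 0.583, which is less than 1, so the flow is subcritical.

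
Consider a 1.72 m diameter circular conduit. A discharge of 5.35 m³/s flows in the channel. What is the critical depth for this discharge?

At critical depth, Q² T / (g A³) = 1, i.e. A³/T = Q²/g = 5.35²/9.81 = 2.918.
Try y = 0.992 m: A³/T = 1.573 — low.
Try y = 1.49 m: A³/T = 8.354 — high.
Try y = 1.16 m: A³/T = 2.874 — matches.

y_c = 1.16 m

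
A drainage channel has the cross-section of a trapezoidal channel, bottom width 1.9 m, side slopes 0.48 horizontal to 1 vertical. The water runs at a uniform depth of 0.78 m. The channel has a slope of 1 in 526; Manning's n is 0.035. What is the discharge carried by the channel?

Q = 1.37 m³/s

With bottom width b = 1.9 m and side slope z = 0.48: A = (b + zy)y = (1.9 + 0.48×0.78)×0.78 = 1.774 m²; P = b + 2y√(1+z²) = 1.9 + 2×0.78×1.109 = 3.63 m.
Hydraulic radius R = A/P = 1.774/3.63 = 0.4887 m.
Manning's equation: Q = (1/n) A R^(2/3) S^(1/2) = (1/0.035) × 1.774 × 0.4887^(2/3) × 0.001901^(1/2) = 1.37 m³/s.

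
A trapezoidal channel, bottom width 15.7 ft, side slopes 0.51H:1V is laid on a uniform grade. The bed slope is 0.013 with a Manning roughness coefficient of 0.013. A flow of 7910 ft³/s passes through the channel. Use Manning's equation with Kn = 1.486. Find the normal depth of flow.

Manning's equation rearranged: A R^(2/3) = nQ / (1.486·√S) = 0.013 × 7910 / (1.486 × √0.013) = 606.9.
At y = 6.84 ft: A R^(2/3) = 343.1 — short.
At y = 12.3 ft: A R^(2/3) = 916 — over.
At y = 9.65 ft: A R^(2/3) = 606.9 — close enough.

y_n = 9.65 ft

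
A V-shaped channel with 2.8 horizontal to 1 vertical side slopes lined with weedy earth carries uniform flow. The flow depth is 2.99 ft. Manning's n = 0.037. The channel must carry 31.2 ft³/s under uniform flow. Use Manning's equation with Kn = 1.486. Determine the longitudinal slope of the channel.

For a triangular section with side slope z = 2.8: A = zy² = 2.8×2.99² = 25.03 ft²; P = 2y√(1+z²) = 2×2.99×2.973 = 17.78 ft.
Hydraulic radius R = A/P = 25.03/17.78 = 1.408 ft.
From Manning's equation, S = [nQ / (1.486 A R^(2/3))]² = [0.037 × 31.2 / (1.486 × 25.03 × 1.408^(2/3))]² = 0.00061.

S = 0.00061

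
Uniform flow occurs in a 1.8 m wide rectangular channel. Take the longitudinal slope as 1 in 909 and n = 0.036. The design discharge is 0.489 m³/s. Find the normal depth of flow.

y_n = 0.588 m

Manning's equation rearranged: A R^(2/3) = nQ / (1·√S) = 0.036 × 0.489 / (√0.0011) = 0.5308.
Trying y = 0.408 m: A R^(2/3) = 0.3149 — low.
Trying y = 0.656 m: A R^(2/3) = 0.6189 — high.
Trying y = 0.588 m: A R^(2/3) = 0.5313 — ≈ 0.5308.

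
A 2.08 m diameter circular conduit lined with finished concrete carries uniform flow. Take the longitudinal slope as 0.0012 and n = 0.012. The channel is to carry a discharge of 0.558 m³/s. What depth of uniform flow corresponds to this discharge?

Manning's equation rearranged: A R^(2/3) = nQ / (1·√S) = 0.012 × 0.558 / (√0.0012) = 0.1933.
Try y = 0.504 m: A R^(2/3) = 0.2829 — over.
Try y = 0.351 m: A R^(2/3) = 0.1361 — short.
Try y = 0.417 m: A R^(2/3) = 0.1934 — matches.

y_n = 0.417 m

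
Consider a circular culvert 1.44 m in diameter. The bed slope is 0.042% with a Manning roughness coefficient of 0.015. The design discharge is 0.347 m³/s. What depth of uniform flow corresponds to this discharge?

Manning's equation rearranged: A R^(2/3) = nQ / (1·√S) = 0.015 × 0.347 / (√0.00042) = 0.254.
Trying y = 0.692 m: A R^(2/3) = 0.385 — too large.
Trying y = 0.434 m: A R^(2/3) = 0.1628 — too small.
Trying y = 0.549 m: A R^(2/3) = 0.2543 — ≈ 0.254.

y_n = 0.549 m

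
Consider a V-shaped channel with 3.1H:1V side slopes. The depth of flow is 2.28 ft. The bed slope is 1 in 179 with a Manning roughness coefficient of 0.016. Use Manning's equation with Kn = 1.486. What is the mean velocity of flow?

For a triangular section with side slope z = 3.1: A = zy² = 3.1×2.28² = 16.12 ft²; P = 2y√(1+z²) = 2×2.28×3.257 = 14.85 ft.
Hydraulic radius R = A/P = 16.12/14.85 = 1.085 ft.
From Manning's equation, V = (1.486/n) R^(2/3) S^(1/2) = (1.486/0.016) × 1.085^(2/3) × 0.005587^(1/2) = 7.33 ft/s.

V = 7.33 ft/s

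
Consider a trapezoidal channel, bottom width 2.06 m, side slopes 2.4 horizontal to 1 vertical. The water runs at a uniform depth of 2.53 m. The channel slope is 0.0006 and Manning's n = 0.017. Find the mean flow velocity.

V = 1.76 m/s

With bottom width b = 2.06 m and side slope z = 2.4: A = (b + zy)y = (2.06 + 2.4×2.53)×2.53 = 20.57 m²; P = b + 2y√(1+z²) = 2.06 + 2×2.53×2.6 = 15.22 m.
Hydraulic radius R = A/P = 20.57/15.22 = 1.352 m.
From Manning's equation, V = (1/n) R^(2/3) S^(1/2) = (1/0.017) × 1.352^(2/3) × 0.0006^(1/2) = 1.76 m/s.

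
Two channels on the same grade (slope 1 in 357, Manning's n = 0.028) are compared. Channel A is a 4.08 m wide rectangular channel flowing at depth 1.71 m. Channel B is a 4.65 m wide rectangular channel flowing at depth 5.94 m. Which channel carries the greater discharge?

Channel A: Flow area A = b·y = 4.08 × 1.71 = 6.977 m². Wetted perimeter P = b + 2y = 4.08 + 2×1.71 = 7.5 m. Hydraulic radius R = A/P = 6.977/7.5 = 0.9302 m. Q_A = (1/0.028)·6.977·0.9302^(2/3)·√0.002801 = 12.57 m³/s.
Channel B: Flow area A = b·y = 4.65 × 5.94 = 27.62 m². Wetted perimeter P = b + 2y = 4.65 + 2×5.94 = 16.53 m. Hydraulic radius R = A/P = 27.62/16.53 = 1.671 m. Q_B = (1/0.028)·27.62·1.671^(2/3)·√0.002801 = 73.52 m³/s.
Q_A = 12.57 m³/s vs Q_B = 73.52 m³/s, so channel B carries more.

channel B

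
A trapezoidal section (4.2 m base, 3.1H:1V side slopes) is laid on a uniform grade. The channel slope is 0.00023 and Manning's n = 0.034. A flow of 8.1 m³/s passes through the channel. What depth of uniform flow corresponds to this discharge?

y_n = 1.77 m

Manning's equation rearranged: A R^(2/3) = nQ / (1·√S) = 0.034 × 8.1 / (√0.00023) = 18.16.
Trying y = 2.08 m: A R^(2/3) = 25.67 — high.
Trying y = 1.77 m: A R^(2/3) = 18.16 — matches.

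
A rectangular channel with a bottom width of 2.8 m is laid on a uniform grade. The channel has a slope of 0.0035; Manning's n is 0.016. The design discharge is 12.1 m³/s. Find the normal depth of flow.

Manning's equation rearranged: A R^(2/3) = nQ / (1·√S) = 0.016 × 12.1 / (√0.0035) = 3.272.
At y = 1.08 m: A R^(2/3) = 2.174 — low.
At y = 1.46 m: A R^(2/3) = 3.268 — ≈ 3.272.

y_n = 1.46 m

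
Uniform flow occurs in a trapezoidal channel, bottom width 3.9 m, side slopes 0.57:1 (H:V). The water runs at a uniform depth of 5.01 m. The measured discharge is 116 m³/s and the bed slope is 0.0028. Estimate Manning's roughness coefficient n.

n = 0.0261

With bottom width b = 3.9 m and side slope z = 0.57: A = (b + zy)y = (3.9 + 0.57×5.01)×5.01 = 33.85 m²; P = b + 2y√(1+z²) = 3.9 + 2×5.01×1.151 = 15.43 m.
Hydraulic radius R = A/P = 33.85/15.43 = 2.193 m.
Rearranging Manning's equation: n = (1/Q) A R^(2/3) S^(1/2) = (1/116) × 33.85 × 2.193^(2/3) × √0.0028 = 0.0261.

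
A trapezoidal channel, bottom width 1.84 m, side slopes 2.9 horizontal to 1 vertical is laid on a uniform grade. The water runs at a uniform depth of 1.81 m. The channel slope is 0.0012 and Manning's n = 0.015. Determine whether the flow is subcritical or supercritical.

With bottom width b = 1.84 m and side slope z = 2.9: A = (b + zy)y = (1.84 + 2.9×1.81)×1.81 = 12.83 m²; P = b + 2y√(1+z²) = 1.84 + 2×1.81×3.068 = 12.94 m.
Hydraulic radius R = A/P = 12.83/12.94 = 0.9912 m.
V = (1/n) R^(2/3) √S = (1/0.015) × 0.9912^(2/3) × √0.0012 = 2.296 m/s. Hydraulic depth D_h = A/T = 12.83/12.34 = 1.04 m.
Froude number Fr = V/√(g·D_h) = 2.296/√(9.81×1.04) = 0.719, which is less than 1, so the flow is subcritical.

subcritical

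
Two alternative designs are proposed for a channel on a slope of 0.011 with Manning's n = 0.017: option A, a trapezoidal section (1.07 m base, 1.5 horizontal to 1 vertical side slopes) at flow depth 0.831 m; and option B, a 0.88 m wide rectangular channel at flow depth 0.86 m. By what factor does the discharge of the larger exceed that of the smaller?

3.52

Channel A: With bottom width b = 1.07 m and side slope z = 1.5: A = (b + zy)y = (1.07 + 1.5×0.831)×0.831 = 1.925 m²; P = b + 2y√(1+z²) = 1.07 + 2×0.831×1.803 = 4.066 m. Hydraulic radius R = A/P = 1.925/4.066 = 0.4734 m. Q_A = (1/0.017)·1.925·0.4734^(2/3)·√0.011 = 7.214 m³/s.
Channel B: Flow area A = b·y = 0.88 × 0.86 = 0.7568 m². Wetted perimeter P = b + 2y = 0.88 + 2×0.86 = 2.6 m. Hydraulic radius R = A/P = 0.7568/2.6 = 0.2911 m. Q_B = (1/0.017)·0.7568·0.2911^(2/3)·√0.011 = 2.051 m³/s.
The larger discharge is 7.214 m³/s and the smaller is 2.051 m³/s; the ratio is 3.52.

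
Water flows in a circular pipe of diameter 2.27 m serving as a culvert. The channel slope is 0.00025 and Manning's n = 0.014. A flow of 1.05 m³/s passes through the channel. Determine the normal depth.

Manning's equation rearranged: A R^(2/3) = nQ / (1·√S) = 0.014 × 1.05 / (√0.00025) = 0.9297.
Try y = 1.14 m: A R^(2/3) = 1.397 — over.
Try y = 0.905 m: A R^(2/3) = 0.9292 — close enough.

y_n = 0.905 m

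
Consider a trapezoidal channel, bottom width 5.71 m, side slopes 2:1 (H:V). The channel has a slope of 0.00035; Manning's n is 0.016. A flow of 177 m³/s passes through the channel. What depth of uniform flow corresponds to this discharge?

y_n = 4.93 m

Manning's equation rearranged: A R^(2/3) = nQ / (1·√S) = 0.016 × 177 / (√0.00035) = 151.4.
Try y = 4.33 m: A R^(2/3) = 114 — short.
Try y = 6.3 m: A R^(2/3) = 261 — over.
Try y = 4.93 m: A R^(2/3) = 151.2 — close enough.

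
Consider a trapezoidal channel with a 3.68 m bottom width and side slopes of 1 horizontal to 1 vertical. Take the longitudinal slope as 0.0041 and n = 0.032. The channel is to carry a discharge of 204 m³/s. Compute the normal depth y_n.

y_n = 5.66 m

Manning's equation rearranged: A R^(2/3) = nQ / (1·√S) = 0.032 × 204 / (√0.0041) = 102.
At y = 4.47 m: A R^(2/3) = 62.22 — too small.
At y = 6.25 m: A R^(2/3) = 126.4 — too large.
At y = 5.66 m: A R^(2/3) = 102.1 — close enough.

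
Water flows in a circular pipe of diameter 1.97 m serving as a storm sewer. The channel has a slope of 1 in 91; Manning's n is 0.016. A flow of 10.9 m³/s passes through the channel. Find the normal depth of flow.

Manning's equation rearranged: A R^(2/3) = nQ / (1·√S) = 0.016 × 10.9 / (√0.01099) = 1.664.
Trying y = 1.26 m: A R^(2/3) = 1.405 — short.
Trying y = 1.67 m: A R^(2/3) = 1.955 — over.
Trying y = 1.43 m: A R^(2/3) = 1.667 — ≈ 1.664.

y_n = 1.43 m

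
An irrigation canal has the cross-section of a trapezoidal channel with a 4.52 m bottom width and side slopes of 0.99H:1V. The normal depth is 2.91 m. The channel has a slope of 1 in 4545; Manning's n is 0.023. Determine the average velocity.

V = 0.917 m/s

With bottom width b = 4.52 m and side slope z = 0.99: A = (b + zy)y = (4.52 + 0.99×2.91)×2.91 = 21.54 m²; P = b + 2y√(1+z²) = 4.52 + 2×2.91×1.407 = 12.71 m.
Hydraulic radius R = A/P = 21.54/12.71 = 1.695 m.
From Manning's equation, V = (1/n) R^(2/3) S^(1/2) = (1/0.023) × 1.695^(2/3) × 0.00022^(1/2) = 0.917 m/s.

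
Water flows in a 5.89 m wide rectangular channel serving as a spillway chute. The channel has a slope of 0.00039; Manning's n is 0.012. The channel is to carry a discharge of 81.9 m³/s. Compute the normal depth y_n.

Manning's equation rearranged: A R^(2/3) = nQ / (1·√S) = 0.012 × 81.9 / (√0.00039) = 49.77.
At y = 6.54 m: A R^(2/3) = 61.77 — too large.
At y = 4.79 m: A R^(2/3) = 42.11 — too small.
At y = 5.48 m: A R^(2/3) = 49.78 — ≈ 49.77.

y_n = 5.48 m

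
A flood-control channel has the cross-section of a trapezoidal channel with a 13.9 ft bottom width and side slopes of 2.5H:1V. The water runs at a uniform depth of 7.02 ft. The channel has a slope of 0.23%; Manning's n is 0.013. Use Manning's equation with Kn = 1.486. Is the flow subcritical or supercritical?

supercritical

With bottom width b = 13.9 ft and side slope z = 2.5: A = (b + zy)y = (13.9 + 2.5×7.02)×7.02 = 220.8 ft²; P = b + 2y√(1+z²) = 13.9 + 2×7.02×2.693 = 51.7 ft.
Hydraulic radius R = A/P = 220.8/51.7 = 4.27 ft.
V = (1.486/n) R^(2/3) √S = (1.486/0.013) × 4.27^(2/3) × √0.0023 = 14.43 ft/s. Hydraulic depth D_h = A/T = 220.8/49 = 4.506 ft.
Froude number Fr = V/√(g·D_h) = 14.43/√(32.2×4.506) = 1.2, which is greater than 1, so the flow is supercritical.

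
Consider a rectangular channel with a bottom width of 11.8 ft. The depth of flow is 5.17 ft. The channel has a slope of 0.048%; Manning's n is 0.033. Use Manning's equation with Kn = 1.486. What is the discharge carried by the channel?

Flow area A = b·y = 11.8 × 5.17 = 61.01 ft². Wetted perimeter P = b + 2y = 11.8 + 2×5.17 = 22.14 ft.
Hydraulic radius R = A/P = 61.01/22.14 = 2.755 ft.
Manning's equation: Q = (1.486/n) A R^(2/3) S^(1/2) = (1.486/0.033) × 61.01 × 2.755^(2/3) × 0.00048^(1/2) = 118 ft³/s.

Q = 118 ft³/s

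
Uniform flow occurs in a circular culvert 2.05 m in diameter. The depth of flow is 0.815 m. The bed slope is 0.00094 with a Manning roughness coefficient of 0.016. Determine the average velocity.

V = 1.1 m/s

For a circular section of diameter D = 2.05 m at depth y = 0.815 m, the central angle is θ = 2 arccos(1 − 2y/D) = 2.729 rad. Then A = (D²/8)(θ − sin θ) = 1.223 m² and P = Dθ/2 = 2.797 m.
Hydraulic radius R = A/P = 1.223/2.797 = 0.4372 m.
From Manning's equation, V = (1/n) R^(2/3) S^(1/2) = (1/0.016) × 0.4372^(2/3) × 0.00094^(1/2) = 1.1 m/s.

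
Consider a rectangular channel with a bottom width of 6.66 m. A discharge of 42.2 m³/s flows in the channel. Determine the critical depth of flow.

For a rectangular channel, critical depth y_c = (q²/g)^(1/3) where q = Q/b = 42.2/6.66 = 6.336 m²/s.
So y_c = (6.336²/9.81)^(1/3) = 1.6 m.

y_c = 1.6 m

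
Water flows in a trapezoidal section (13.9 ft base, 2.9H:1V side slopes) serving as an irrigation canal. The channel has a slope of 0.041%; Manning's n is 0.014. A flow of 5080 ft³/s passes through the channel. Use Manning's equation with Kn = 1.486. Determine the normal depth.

y_n = 12.7 ft

Manning's equation rearranged: A R^(2/3) = nQ / (1.486·√S) = 0.014 × 5080 / (1.486 × √0.00041) = 2364.
At y = 8.67 ft: A R^(2/3) = 995.8 — too small.
At y = 14.8 ft: A R^(2/3) = 3373 — too large.
At y = 12.7 ft: A R^(2/3) = 2361 — matches.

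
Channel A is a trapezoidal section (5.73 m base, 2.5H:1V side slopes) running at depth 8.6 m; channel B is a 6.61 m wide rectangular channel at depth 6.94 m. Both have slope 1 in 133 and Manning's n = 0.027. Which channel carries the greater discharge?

channel A

Channel A: With bottom width b = 5.73 m and side slope z = 2.5: A = (b + zy)y = (5.73 + 2.5×8.6)×8.6 = 234.2 m²; P = b + 2y√(1+z²) = 5.73 + 2×8.6×2.693 = 52.04 m. Hydraulic radius R = A/P = 234.2/52.04 = 4.5 m. Q_A = (1/0.027)·234.2·4.5^(2/3)·√0.007519 = 2050 m³/s.
Channel B: Flow area A = b·y = 6.61 × 6.94 = 45.87 m². Wetted perimeter P = b + 2y = 6.61 + 2×6.94 = 20.49 m. Hydraulic radius R = A/P = 45.87/20.49 = 2.239 m. Q_B = (1/0.027)·45.87·2.239^(2/3)·√0.007519 = 252.1 m³/s.
Q_A = 2050 m³/s vs Q_B = 252.1 m³/s, so channel A carries more.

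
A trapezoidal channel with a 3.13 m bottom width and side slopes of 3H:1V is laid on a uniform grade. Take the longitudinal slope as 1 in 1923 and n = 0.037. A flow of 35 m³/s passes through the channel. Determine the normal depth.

y_n = 3.15 m

Manning's equation rearranged: A R^(2/3) = nQ / (1·√S) = 0.037 × 35 / (√0.00052) = 56.79.
Trying y = 3.92 m: A R^(2/3) = 95.43 — high.
Trying y = 2.6 m: A R^(2/3) = 36.44 — low.
Trying y = 3.15 m: A R^(2/3) = 56.86 — matches.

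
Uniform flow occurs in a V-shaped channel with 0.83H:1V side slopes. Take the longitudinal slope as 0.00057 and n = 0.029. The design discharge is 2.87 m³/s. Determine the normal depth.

y_n = 2.28 m

Manning's equation rearranged: A R^(2/3) = nQ / (1·√S) = 0.029 × 2.87 / (√0.00057) = 3.486.
At y = 2.82 m: A R^(2/3) = 6.155 — high.
At y = 1.99 m: A R^(2/3) = 2.43 — low.
At y = 2.28 m: A R^(2/3) = 3.492 — matches.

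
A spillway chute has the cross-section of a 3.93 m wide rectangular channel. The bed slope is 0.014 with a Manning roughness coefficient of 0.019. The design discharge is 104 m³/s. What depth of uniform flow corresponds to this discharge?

y_n = 3.62 m

Manning's equation rearranged: A R^(2/3) = nQ / (1·√S) = 0.019 × 104 / (√0.014) = 16.7.
At y = 4.05 m: A R^(2/3) = 19.18 — over.
At y = 2.51 m: A R^(2/3) = 10.53 — short.
At y = 3.62 m: A R^(2/3) = 16.72 — ≈ 16.7.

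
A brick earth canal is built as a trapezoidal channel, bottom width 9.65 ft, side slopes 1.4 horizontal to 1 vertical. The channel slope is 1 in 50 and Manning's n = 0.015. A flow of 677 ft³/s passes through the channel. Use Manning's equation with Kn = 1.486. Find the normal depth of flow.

Manning's equation rearranged: A R^(2/3) = nQ / (1.486·√S) = 0.015 × 677 / (1.486 × √0.02) = 48.32.
At y = 3.03 ft: A R^(2/3) = 68.95 — over.
At y = 2.49 ft: A R^(2/3) = 48.32 — matches.

y_n = 2.49 ft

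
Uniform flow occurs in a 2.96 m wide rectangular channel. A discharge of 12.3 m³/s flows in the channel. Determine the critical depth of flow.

For a rectangular channel, critical depth y_c = (q²/g)^(1/3) where q = Q/b = 12.3/2.96 = 4.155 m²/s.
So y_c = (4.155²/9.81)^(1/3) = 1.21 m.

y_c = 1.21 m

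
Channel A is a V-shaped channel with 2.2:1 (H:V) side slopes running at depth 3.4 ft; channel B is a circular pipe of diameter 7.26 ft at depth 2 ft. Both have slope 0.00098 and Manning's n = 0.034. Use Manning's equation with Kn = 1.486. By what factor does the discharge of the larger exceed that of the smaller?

Channel A: For a triangular section with side slope z = 2.2: A = zy² = 2.2×3.4² = 25.43 ft²; P = 2y√(1+z²) = 2×3.4×2.417 = 16.43 ft. Hydraulic radius R = A/P = 25.43/16.43 = 1.548 ft. Q_A = (1.486/0.034)·25.43·1.548^(2/3)·√0.00098 = 46.56 ft³/s.
Channel B: For a circular section of diameter D = 7.26 ft at depth y = 2 ft, the central angle is θ = 2 arccos(1 − 2y/D) = 2.21 rad. Then A = (D²/8)(θ − sin θ) = 9.275 ft² and P = Dθ/2 = 8.023 ft. Hydraulic radius R = A/P = 9.275/8.023 = 1.156 ft. Q_B = (1.486/0.034)·9.275·1.156^(2/3)·√0.00098 = 13.98 ft³/s.
The larger discharge is 46.56 ft³/s and the smaller is 13.98 ft³/s; the ratio is 3.33.

3.33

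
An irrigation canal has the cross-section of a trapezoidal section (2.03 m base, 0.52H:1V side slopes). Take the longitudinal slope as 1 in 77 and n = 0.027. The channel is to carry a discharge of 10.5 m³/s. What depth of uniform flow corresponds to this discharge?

y_n = 1.21 m

Manning's equation rearranged: A R^(2/3) = nQ / (1·√S) = 0.027 × 10.5 / (√0.01299) = 2.488.
Try y = 1.55 m: A R^(2/3) = 3.775 — too large.
Try y = 1.08 m: A R^(2/3) = 2.05 — too small.
Try y = 1.21 m: A R^(2/3) = 2.479 — close enough.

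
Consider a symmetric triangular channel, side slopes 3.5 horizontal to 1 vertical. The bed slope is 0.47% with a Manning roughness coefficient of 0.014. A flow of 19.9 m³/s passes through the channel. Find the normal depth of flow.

y_n = 1.27 m

Manning's equation rearranged: A R^(2/3) = nQ / (1·√S) = 0.014 × 19.9 / (√0.0047) = 4.064.
At y = 1.42 m: A R^(2/3) = 5.472 — too large.
At y = 0.972 m: A R^(2/3) = 1.991 — too small.
At y = 1.27 m: A R^(2/3) = 4.063 — close enough.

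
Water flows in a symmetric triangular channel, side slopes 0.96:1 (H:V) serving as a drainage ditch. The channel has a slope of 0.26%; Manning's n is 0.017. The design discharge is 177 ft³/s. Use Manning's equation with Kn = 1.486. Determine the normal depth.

y_n = 5.26 ft

Manning's equation rearranged: A R^(2/3) = nQ / (1.486·√S) = 0.017 × 177 / (1.486 × √0.0026) = 39.71.
At y = 6.5 ft: A R^(2/3) = 69.66 — too large.
At y = 5.26 ft: A R^(2/3) = 39.61 — matches.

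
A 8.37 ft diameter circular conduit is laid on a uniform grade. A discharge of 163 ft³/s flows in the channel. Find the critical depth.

At critical depth, Q² T / (g A³) = 1, i.e. A³/T = Q²/g = 163²/32.2 = 825.1.
Trying y = 3.42 ft: A³/T = 1149 — too large.
Trying y = 3.14 ft: A³/T = 827.2 — ≈ 825.1.

y_c = 3.14 ft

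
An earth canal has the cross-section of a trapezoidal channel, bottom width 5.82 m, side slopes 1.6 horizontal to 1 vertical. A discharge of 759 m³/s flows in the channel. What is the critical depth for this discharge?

y_c = 6.97 m

At critical depth, Q² T / (g A³) = 1, i.e. A³/T = Q²/g = 759²/9.81 = 58720.
Trying y = 8.51 m: A³/T = 136900 — too large.
Trying y = 6.97 m: A³/T = 58860 — close enough.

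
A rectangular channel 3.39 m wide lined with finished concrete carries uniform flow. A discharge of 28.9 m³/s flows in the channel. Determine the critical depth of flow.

For a rectangular channel, critical depth y_c = (q²/g)^(1/3) where q = Q/b = 28.9/3.39 = 8.525 m²/s.
So y_c = (8.525²/9.81)^(1/3) = 1.95 m.

y_c = 1.95 m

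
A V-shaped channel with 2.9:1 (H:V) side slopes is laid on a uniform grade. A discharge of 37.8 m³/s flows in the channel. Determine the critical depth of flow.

y_c = 2.03 m

At critical depth, Q² T / (g A³) = 1, i.e. A³/T = Q²/g = 37.8²/9.81 = 145.7.
At y = 2.4 m: A³/T = 334.8 — over.
At y = 2.03 m: A³/T = 145 — close enough.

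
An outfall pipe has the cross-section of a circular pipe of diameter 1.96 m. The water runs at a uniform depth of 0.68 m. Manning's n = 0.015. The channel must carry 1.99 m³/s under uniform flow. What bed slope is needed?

S = 0.00379

For a circular section of diameter D = 1.96 m at depth y = 0.68 m, the central angle is θ = 2 arccos(1 − 2y/D) = 2.519 rad. Then A = (D²/8)(θ − sin θ) = 0.9299 m² and P = Dθ/2 = 2.469 m.
Hydraulic radius R = A/P = 0.9299/2.469 = 0.3766 m.
From Manning's equation, S = [nQ / (1 A R^(2/3))]² = [0.015 × 1.99 / (1 × 0.9299 × 0.3766^(2/3))]² = 0.00379.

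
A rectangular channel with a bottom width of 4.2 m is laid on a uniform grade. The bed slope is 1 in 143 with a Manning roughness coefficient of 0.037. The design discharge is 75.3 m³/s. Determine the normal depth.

y_n = 5.92 m

Manning's equation rearranged: A R^(2/3) = nQ / (1·√S) = 0.037 × 75.3 / (√0.006993) = 33.32.
Try y = 4.2 m: A R^(2/3) = 22.08 — too small.
Try y = 7.25 m: A R^(2/3) = 42.15 — too large.
Try y = 5.92 m: A R^(2/3) = 33.3 — matches.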